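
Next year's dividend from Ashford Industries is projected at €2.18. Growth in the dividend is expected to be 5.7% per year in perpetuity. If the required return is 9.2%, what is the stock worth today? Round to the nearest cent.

€62.29

Growing perpetuity: P = D₁ / (r − g) = €2.1800 / (0.092 − 0.057) = €62.29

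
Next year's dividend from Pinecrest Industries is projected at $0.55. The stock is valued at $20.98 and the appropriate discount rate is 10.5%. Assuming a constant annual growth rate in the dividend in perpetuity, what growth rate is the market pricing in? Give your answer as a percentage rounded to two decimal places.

P = D₁/(r−g) ⇒ g = r − D₁/P = 0.105 − $0.55/$20.98 = 0.078785

7.88%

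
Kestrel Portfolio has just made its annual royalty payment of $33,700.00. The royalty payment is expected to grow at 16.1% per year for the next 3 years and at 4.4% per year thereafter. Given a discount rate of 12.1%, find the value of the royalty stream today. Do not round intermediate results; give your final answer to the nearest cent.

D_1 = 39125.70000
D_2 = 45424.93770
D_3 = 52738.35267
Terminal value at year 3: TV = D_3×(1+g_2)/(r−g_2) = 55058.84019/0.077 = 715049.87256
P_0 = D_1/(1+r)^1 + D_2/(1+r)^2 + D_3/(1+r)^3 + TV/(1+r)^3
    = 34902.49777 + 36147.90358 + 37437.74849 + 507597.52494 = 616085.67478

$616085.67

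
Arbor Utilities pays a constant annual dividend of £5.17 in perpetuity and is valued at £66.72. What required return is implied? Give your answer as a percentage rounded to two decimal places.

P = C/r ⇒ r = C/P = £5.17/£66.72 = 0.077488

7.75%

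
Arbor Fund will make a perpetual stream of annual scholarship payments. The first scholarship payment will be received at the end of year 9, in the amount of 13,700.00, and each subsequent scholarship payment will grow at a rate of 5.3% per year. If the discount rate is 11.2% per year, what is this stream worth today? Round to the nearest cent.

99318.52

Value at end of year 8: C₁ / (r − g) = 13,700.00 / (0.112 − 0.053) = 232,203.3898
Discount to today: PV = 232,203.3898 / (1 + 0.112)^8 = 232,203.3898 / 2.337967 = 99,318.52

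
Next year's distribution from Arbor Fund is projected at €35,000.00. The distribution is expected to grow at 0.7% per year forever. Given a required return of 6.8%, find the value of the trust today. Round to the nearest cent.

€573770.49

Growing perpetuity: P = D₁ / (r − g) = €35,000.0000 / (0.068 − 0.007) = €573,770.49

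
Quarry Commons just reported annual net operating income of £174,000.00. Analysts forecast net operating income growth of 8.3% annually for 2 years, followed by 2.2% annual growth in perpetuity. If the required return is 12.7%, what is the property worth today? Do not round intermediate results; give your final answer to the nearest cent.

£1891824.87

D_1 = 188442.00000
D_2 = 204082.68600
Terminal value at year 2: TV = D_2×(1+g_2)/(r−g_2) = 208572.50509/0.105 = 1986404.81040
P_0 = D_1/(1+r)^1 + D_2/(1+r)^2 + TV/(1+r)^2
    = 167206.74357 + 160678.70744 + 1563939.41907 = 1891824.87007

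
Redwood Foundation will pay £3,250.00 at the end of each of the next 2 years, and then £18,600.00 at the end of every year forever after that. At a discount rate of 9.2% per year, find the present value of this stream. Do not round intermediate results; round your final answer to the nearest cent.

PV of 2-year annuity: £3,250.00 × [1 − (1+0.092)^−2] / 0.092 = 5701.63963
Perpetuity value at year 2: £18,600.00 / 0.092 = 202173.91304
PV of perpetuity: 202173.91304 / (1+0.092)^2 = 169542.99085
Total PV = 5701.63963 + 169542.99085 = 175244.63048

£175244.63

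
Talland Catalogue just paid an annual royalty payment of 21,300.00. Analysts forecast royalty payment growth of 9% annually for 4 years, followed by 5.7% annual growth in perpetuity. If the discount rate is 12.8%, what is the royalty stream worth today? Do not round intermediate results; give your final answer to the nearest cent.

354743.50

D_1 = 23217.00000
D_2 = 25306.53000
D_3 = 27584.11770
D_4 = 30066.68829
Terminal value at year 4: TV = D_4×(1+g_2)/(r−g_2) = 31780.48953/0.071 = 447612.52853
P_0 = D_1/(1+r)^1 + D_2/(1+r)^2 + D_3/(1+r)^3 + D_4/(1+r)^4 + TV/(1+r)^4
    = 20582.44681 + 19889.06651 + 19219.04476 + 18571.59467 + 276481.34607 = 354743.49883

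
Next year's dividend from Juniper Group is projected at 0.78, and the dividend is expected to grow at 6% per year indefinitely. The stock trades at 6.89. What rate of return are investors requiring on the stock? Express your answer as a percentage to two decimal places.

P = D₁/(r − g) ⇒ r = D₁/P + g = 0.7800/6.89 + 0.06 = 0.113208 + 0.06 = 0.173208

17.32%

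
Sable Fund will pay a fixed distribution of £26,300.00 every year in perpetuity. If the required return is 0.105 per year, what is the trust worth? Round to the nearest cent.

Level perpetuity: PV = C / r = £26,300.00 / 0.105 = £250,476.19

£250476.19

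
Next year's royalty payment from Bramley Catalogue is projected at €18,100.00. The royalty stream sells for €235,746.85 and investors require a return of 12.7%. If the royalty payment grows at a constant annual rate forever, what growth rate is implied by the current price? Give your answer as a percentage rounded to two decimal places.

5.02%

P = D₁/(r−g) ⇒ g = r − D₁/P = 0.127 − €18,100.00/€235,746.85 = 0.050223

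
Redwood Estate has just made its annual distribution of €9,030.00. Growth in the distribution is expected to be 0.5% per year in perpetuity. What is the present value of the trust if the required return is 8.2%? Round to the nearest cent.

D₁ = D₀ × (1 + g) = €9,030.00 × 1.005 = €9,075.1500
Growing perpetuity: P = D₁ / (r − g) = €9,075.1500 / (0.082 − 0.005) = €117,859.09

€117859.09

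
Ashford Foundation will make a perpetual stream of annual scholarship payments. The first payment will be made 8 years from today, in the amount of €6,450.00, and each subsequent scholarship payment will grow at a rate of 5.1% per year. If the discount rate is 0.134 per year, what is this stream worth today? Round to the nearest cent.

Value at end of year 7: C₁ / (r − g) = €6,450.00 / (0.134 − 0.051) = €77,710.8434
Discount to today: PV = €77,710.8434 / (1 + 0.134)^7 = €77,710.8434 / 2.411523 = €32,224.80

€32224.80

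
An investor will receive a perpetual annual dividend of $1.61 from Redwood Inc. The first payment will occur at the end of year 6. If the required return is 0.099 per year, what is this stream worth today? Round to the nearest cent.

Value at end of year 5: C / r = $1.61 / 0.099 = $16.2626
Discount to today: PV = $16.2626 / (1 + 0.099)^5 = $16.2626 / 1.603203 = $10.14

$10.14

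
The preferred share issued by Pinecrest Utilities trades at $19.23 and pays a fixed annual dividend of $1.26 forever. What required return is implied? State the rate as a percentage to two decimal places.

6.55%

P = C/r ⇒ r = C/P = $1.26/$19.23 = 0.065523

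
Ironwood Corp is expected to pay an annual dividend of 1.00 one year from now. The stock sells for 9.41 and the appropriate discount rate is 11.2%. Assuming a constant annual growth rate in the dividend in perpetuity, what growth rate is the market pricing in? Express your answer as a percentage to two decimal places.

0.57%

P = D₁/(r−g) ⇒ g = r − D₁/P = 0.112 − 1.00/9.41 = 0.005730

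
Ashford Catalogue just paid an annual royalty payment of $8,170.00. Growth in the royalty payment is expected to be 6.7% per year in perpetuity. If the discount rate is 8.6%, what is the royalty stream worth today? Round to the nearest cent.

D₁ = D₀ × (1 + g) = $8,170.00 × 1.067 = $8,717.3900
Growing perpetuity: P = D₁ / (r − g) = $8,717.3900 / (0.086 − 0.067) = $458,810.00

$458810.00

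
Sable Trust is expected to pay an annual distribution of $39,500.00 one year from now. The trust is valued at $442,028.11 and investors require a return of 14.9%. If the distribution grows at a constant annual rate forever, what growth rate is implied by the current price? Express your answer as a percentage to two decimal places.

5.96%

P = D₁/(r−g) ⇒ g = r − D₁/P = 0.149 − $39,500.00/$442,028.11 = 0.059639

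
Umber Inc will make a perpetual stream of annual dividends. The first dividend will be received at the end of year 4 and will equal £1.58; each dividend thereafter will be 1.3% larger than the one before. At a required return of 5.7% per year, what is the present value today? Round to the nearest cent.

Value at end of year 3: C₁ / (r − g) = £1.58 / (0.057 − 0.013) = £35.9091
Discount to today: PV = £35.9091 / (1 + 0.057)^3 = £35.9091 / 1.180932 = £30.41

£30.41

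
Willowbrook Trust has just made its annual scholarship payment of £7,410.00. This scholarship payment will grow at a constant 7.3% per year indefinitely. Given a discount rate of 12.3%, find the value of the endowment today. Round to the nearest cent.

D₁ = D₀ × (1 + g) = £7,410.00 × 1.073 = £7,950.9300
Growing perpetuity: P = D₁ / (r − g) = £7,950.9300 / (0.123 − 0.073) = £159,018.60

£159018.60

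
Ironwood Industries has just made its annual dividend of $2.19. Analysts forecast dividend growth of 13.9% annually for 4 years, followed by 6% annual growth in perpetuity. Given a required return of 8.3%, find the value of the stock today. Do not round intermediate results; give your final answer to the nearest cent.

$133.43

D_1 = 2.49441
D_2 = 2.84113
D_3 = 3.23605
D_4 = 3.68586
Terminal value at year 4: TV = D_4×(1+g_2)/(r−g_2) = 3.90701/0.023 = 169.87014
P_0 = D_1/(1+r)^1 + D_2/(1+r)^2 + D_3/(1+r)^3 + D_4/(1+r)^4 + TV/(1+r)^4
    = 2.30324 + 2.42234 + 2.54759 + 2.67932 + 123.48187 = 133.43437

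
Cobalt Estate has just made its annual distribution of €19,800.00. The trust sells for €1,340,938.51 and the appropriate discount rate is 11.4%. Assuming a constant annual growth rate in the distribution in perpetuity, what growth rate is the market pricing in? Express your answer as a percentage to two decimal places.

9.78%

P = D₀(1+g)/(r−g) ⇒ P(r−g) = D₀(1+g) ⇒ g(P+D₀) = P·r − D₀
g = (P·r − D₀)/(P + D₀) = (€1,340,938.51×0.114 − €19,800.00) / (€1,340,938.51 + €19,800.00) = 0.097790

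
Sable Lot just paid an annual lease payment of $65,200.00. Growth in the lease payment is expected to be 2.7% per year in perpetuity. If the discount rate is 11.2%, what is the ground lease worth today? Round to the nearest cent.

D₁ = D₀ × (1 + g) = $65,200.00 × 1.027 = $66,960.4000
Growing perpetuity: P = D₁ / (r − g) = $66,960.4000 / (0.112 − 0.027) = $787,769.41

$787769.41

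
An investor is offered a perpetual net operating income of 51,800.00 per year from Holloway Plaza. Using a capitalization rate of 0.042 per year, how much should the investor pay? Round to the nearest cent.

1233333.33

Level perpetuity: PV = C / r = 51,800.00 / 0.042 = 1,233,333.33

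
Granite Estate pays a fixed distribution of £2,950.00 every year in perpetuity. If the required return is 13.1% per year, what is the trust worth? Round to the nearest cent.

£22519.08

Level perpetuity: PV = C / r = £2,950.00 / 0.131 = £22,519.08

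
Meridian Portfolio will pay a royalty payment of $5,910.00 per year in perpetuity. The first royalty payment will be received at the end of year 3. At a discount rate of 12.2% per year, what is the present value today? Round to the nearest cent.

Value at end of year 2: C / r = $5,910.00 / 0.122 = $48,442.6230
Discount to today: PV = $48,442.6230 / (1 + 0.122)^2 = $48,442.6230 / 1.258884 = $38,480.61

$38480.61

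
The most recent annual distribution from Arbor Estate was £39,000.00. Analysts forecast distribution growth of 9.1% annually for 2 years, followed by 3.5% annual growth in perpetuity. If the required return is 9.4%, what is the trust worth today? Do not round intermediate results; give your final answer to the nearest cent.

£758084.93

D_1 = 42549.00000
D_2 = 46420.95900
Terminal value at year 2: TV = D_2×(1+g_2)/(r−g_2) = 48045.69256/0.059 = 814333.77229
P_0 = D_1/(1+r)^1 + D_2/(1+r)^2 + TV/(1+r)^2
    = 38893.05302 + 38786.39931 + 680405.47935 = 758084.93168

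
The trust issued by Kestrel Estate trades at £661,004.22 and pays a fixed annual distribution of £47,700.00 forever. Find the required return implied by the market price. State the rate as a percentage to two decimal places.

P = C/r ⇒ r = C/P = £47,700.00/£661,004.22 = 0.072163

7.22%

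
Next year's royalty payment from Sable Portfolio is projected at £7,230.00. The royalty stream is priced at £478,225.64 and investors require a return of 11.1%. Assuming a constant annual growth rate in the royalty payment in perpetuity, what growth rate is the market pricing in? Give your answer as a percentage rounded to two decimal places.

9.59%

P = D₁/(r−g) ⇒ g = r − D₁/P = 0.111 − £7,230.00/£478,225.64 = 0.095882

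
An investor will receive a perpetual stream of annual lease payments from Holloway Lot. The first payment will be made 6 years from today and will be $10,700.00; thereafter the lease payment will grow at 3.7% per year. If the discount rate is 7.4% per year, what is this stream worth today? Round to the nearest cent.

Value at end of year 5: C₁ / (r − g) = $10,700.00 / (0.074 − 0.037) = $289,189.1892
Discount to today: PV = $289,189.1892 / (1 + 0.074)^5 = $289,189.1892 / 1.428964 = $202,376.76

$202376.76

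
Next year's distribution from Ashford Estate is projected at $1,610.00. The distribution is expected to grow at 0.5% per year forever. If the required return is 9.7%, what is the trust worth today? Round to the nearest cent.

$17500.00

Growing perpetuity: P = D₁ / (r − g) = $1,610.0000 / (0.097 − 0.005) = $17,500.00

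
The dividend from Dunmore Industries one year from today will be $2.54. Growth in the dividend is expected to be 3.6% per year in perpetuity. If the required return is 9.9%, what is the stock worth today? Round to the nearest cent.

$40.32

Growing perpetuity: P = D₁ / (r − g) = $2.5400 / (0.099 − 0.036) = $40.32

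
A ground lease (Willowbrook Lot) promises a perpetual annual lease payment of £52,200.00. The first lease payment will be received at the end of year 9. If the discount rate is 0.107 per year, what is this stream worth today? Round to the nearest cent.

Value at end of year 8: C / r = £52,200.00 / 0.107 = £487,850.4673
Discount to today: PV = £487,850.4673 / (1 + 0.107)^8 = £487,850.4673 / 2.255179 = £216,324.52

£216324.52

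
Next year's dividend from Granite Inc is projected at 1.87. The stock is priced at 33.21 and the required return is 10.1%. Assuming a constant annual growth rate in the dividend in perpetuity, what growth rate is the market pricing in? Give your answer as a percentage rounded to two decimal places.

P = D₁/(r−g) ⇒ g = r − D₁/P = 0.101 − 1.87/33.21 = 0.044692

4.47%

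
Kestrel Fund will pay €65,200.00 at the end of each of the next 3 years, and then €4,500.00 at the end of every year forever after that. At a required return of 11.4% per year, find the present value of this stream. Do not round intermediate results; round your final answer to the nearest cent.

PV of 3-year annuity: €65,200.00 × [1 − (1+0.114)^−3] / 0.114 = 158228.25186
Perpetuity value at year 3: €4,500.00 / 0.114 = 39473.68421
PV of perpetuity: 39473.68421 / (1+0.114)^3 = 28553.02266
Total PV = 158228.25186 + 28553.02266 = 186781.27452

€186781.27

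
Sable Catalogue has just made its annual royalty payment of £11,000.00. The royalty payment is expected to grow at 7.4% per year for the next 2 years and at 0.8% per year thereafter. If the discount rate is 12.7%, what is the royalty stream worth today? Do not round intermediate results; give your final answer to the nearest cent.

£105091.24

D_1 = 11814.00000
D_2 = 12688.23600
Terminal value at year 2: TV = D_2×(1+g_2)/(r−g_2) = 12789.74189/0.119 = 107476.82259
P_0 = D_1/(1+r)^1 + D_2/(1+r)^2 + TV/(1+r)^2
    = 10482.69743 + 9989.72230 + 84618.82422 = 105091.24395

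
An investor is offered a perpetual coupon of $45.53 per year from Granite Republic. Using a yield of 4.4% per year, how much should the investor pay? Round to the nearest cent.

$1034.77

Level perpetuity: PV = C / r = $45.53 / 0.044 = $1,034.77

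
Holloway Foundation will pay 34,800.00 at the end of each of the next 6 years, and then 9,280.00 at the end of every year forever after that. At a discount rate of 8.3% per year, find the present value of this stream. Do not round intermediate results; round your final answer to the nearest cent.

PV of 6-year annuity: 34,800.00 × [1 − (1+0.083)^−6] / 0.083 = 159422.50687
Perpetuity value at year 6: 9,280.00 / 0.083 = 111807.22892
PV of perpetuity: 111807.22892 / (1+0.083)^6 = 69294.56042
Total PV = 159422.50687 + 69294.56042 = 228717.06728

228717.07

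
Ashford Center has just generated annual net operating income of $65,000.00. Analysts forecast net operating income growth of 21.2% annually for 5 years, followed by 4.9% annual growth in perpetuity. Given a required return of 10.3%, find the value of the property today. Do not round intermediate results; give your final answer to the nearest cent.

D_1 = 78780.00000
D_2 = 95481.36000
D_3 = 115723.40832
D_4 = 140256.77088
D_5 = 169991.20631
Terminal value at year 5: TV = D_5×(1+g_2)/(r−g_2) = 178320.77542/0.054 = 3302236.58186
P_0 = D_1/(1+r)^1 + D_2/(1+r)^2 + D_3/(1+r)^3 + D_4/(1+r)^4 + D_5/(1+r)^5 + TV/(1+r)^5
    = 71423.39075 + 78481.54995 + 86237.20629 + 94759.28742 + 104123.53250 + 2022696.02954 = 2457720.99645

$2457721.00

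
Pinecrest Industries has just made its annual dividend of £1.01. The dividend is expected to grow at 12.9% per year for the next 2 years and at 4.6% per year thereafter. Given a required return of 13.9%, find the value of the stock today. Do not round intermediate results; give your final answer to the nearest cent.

D_1 = 1.14029
D_2 = 1.28739
Terminal value at year 2: TV = D_2×(1+g_2)/(r−g_2) = 1.34661/0.093 = 14.47965
P_0 = D_1/(1+r)^1 + D_2/(1+r)^2 + TV/(1+r)^2
    = 1.00113 + 0.99234 + 11.16119 = 13.15467

£13.15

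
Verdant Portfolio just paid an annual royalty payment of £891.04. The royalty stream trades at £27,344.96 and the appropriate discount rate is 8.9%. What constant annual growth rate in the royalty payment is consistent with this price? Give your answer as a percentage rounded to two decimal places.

5.46%

P = D₀(1+g)/(r−g) ⇒ P(r−g) = D₀(1+g) ⇒ g(P+D₀) = P·r − D₀
g = (P·r − D₀)/(P + D₀) = (£27,344.96×0.089 − £891.04) / (£27,344.96 + £891.04) = 0.054635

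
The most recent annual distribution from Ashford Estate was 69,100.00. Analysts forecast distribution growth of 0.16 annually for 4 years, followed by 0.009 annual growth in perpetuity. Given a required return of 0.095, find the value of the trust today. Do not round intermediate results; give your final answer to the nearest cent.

D_1 = 80156.00000
D_2 = 92980.96000
D_3 = 107857.91360
D_4 = 125115.17978
Terminal value at year 4: TV = D_4×(1+g_2)/(r−g_2) = 126241.21639/0.086 = 1467921.12086
P_0 = D_1/(1+r)^1 + D_2/(1+r)^2 + D_3/(1+r)^3 + D_4/(1+r)^4 + TV/(1+r)^4
    = 73201.82648 + 77547.14038 + 82150.39529 + 87026.90278 + 1021048.19653 = 1340974.46147

1340974.46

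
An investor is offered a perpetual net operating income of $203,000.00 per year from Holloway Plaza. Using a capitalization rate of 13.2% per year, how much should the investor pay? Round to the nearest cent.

$1537878.79

Level perpetuity: PV = C / r = $203,000.00 / 0.132 = $1,537,878.79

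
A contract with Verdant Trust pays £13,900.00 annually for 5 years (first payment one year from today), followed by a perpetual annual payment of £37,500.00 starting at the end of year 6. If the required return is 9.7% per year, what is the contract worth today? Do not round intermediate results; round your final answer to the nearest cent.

£296445.49

PV of 5-year annuity: £13,900.00 × [1 − (1+0.097)^−5] / 0.097 = 53098.26487
Perpetuity value at year 5: £37,500.00 / 0.097 = 386597.93814
PV of perpetuity: 386597.93814 / (1+0.097)^5 = 243347.22357
Total PV = 53098.26487 + 243347.22357 = 296445.48844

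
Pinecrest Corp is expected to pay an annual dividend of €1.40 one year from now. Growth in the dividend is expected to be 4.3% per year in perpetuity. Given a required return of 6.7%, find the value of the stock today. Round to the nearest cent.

€58.33

Growing perpetuity: P = D₁ / (r − g) = €1.4000 / (0.067 − 0.043) = €58.33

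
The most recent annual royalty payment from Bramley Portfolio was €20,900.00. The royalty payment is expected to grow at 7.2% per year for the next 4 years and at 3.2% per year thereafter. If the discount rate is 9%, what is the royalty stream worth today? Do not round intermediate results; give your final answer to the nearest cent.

D_1 = 22404.80000
D_2 = 24017.94560
D_3 = 25747.23768
D_4 = 27601.03880
Terminal value at year 4: TV = D_4×(1+g_2)/(r−g_2) = 28484.27204/0.058 = 491108.13858
P_0 = D_1/(1+r)^1 + D_2/(1+r)^2 + D_3/(1+r)^3 + D_4/(1+r)^4 + TV/(1+r)^4
    = 20554.86239 + 20215.42429 + 19881.59160 + 19553.27173 + 347913.38673 = 428118.53674

€428118.54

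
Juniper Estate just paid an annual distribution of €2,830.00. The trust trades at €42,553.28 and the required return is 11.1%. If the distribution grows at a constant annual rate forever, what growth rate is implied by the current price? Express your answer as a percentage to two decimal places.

4.17%

P = D₀(1+g)/(r−g) ⇒ P(r−g) = D₀(1+g) ⇒ g(P+D₀) = P·r − D₀
g = (P·r − D₀)/(P + D₀) = (€42,553.28×0.111 − €2,830.00) / (€42,553.28 + €2,830.00) = 0.041721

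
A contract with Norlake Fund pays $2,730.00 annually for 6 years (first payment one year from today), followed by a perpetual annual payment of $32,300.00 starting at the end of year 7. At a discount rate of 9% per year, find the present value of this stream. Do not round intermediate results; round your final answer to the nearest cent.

$226240.28

PV of 6-year annuity: $2,730.00 × [1 − (1+0.09)^−6] / 0.09 = 12246.55775
Perpetuity value at year 6: $32,300.00 / 0.09 = 358888.88889
PV of perpetuity: 358888.88889 / (1+0.09)^6 = 213993.71842
Total PV = 12246.55775 + 213993.71842 = 226240.27618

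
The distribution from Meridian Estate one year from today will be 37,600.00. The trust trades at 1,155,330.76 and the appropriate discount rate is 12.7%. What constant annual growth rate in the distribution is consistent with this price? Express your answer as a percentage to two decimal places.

P = D₁/(r−g) ⇒ g = r − D₁/P = 0.127 − 37,600.00/1,155,330.76 = 0.094455

9.45%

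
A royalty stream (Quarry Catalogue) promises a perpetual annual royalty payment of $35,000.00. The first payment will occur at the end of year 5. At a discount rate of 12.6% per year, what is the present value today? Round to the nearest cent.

$172800.08

Value at end of year 4: C / r = $35,000.00 / 0.126 = $277,777.7778
Discount to today: PV = $277,777.7778 / (1 + 0.126)^4 = $277,777.7778 / 1.607510 = $172,800.08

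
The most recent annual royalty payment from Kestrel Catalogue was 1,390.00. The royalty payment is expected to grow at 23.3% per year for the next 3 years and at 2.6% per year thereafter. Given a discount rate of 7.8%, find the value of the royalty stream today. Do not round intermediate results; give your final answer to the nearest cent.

46526.77

D_1 = 1713.87000
D_2 = 2113.20171
D_3 = 2605.57771
Terminal value at year 3: TV = D_3×(1+g_2)/(r−g_2) = 2673.32273/0.052 = 51410.05248
P_0 = D_1/(1+r)^1 + D_2/(1+r)^2 + D_3/(1+r)^3 + TV/(1+r)^3
    = 1589.86085 + 1818.45866 + 2079.92535 + 41038.52704 = 46526.77190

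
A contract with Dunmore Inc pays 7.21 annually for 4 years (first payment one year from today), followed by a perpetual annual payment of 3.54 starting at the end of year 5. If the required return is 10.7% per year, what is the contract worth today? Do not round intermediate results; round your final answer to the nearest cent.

PV of 4-year annuity: 7.21 × [1 − (1+0.107)^−4] / 0.107 = 22.51267
Perpetuity value at year 4: 3.54 / 0.107 = 33.08411
PV of perpetuity: 33.08411 / (1+0.107)^4 = 22.03074
Total PV = 22.51267 + 22.03074 = 44.54340

44.54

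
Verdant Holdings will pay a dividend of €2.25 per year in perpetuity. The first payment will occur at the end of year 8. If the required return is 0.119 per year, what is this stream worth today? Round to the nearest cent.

Value at end of year 7: C / r = €2.25 / 0.119 = €18.9076
Discount to today: PV = €18.9076 / (1 + 0.119)^7 = €18.9076 / 2.196902 = €8.61

€8.61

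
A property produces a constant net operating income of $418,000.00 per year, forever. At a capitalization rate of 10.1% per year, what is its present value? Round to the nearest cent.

Level perpetuity: PV = C / r = $418,000.00 / 0.101 = $4,138,613.86

$4138613.86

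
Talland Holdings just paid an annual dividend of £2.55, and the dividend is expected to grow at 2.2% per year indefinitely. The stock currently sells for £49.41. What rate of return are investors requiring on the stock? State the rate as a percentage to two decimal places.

D₁ = £2.55 × 1.022 = £2.6061
P = D₁/(r − g) ⇒ r = D₁/P + g = £2.6061/£49.41 + 0.022 = 0.052744 + 0.022 = 0.074744

7.47%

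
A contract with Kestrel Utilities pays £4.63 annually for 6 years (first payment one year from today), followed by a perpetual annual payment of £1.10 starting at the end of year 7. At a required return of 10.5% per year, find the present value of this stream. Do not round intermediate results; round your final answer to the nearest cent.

£25.63

PV of 6-year annuity: £4.63 × [1 − (1+0.105)^−6] / 0.105 = 19.87279
Perpetuity value at year 6: £1.10 / 0.105 = 10.47619
PV of perpetuity: 10.47619 / (1+0.105)^6 = 5.75479
Total PV = 19.87279 + 5.75479 = 25.62758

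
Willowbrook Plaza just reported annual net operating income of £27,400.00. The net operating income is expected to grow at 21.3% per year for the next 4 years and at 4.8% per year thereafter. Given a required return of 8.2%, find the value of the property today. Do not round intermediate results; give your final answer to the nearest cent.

D_1 = 33236.20000
D_2 = 40315.51060
D_3 = 48902.71436
D_4 = 59318.99252
Terminal value at year 4: TV = D_4×(1+g_2)/(r−g_2) = 62166.30416/0.034 = 1828420.71049
P_0 = D_1/(1+r)^1 + D_2/(1+r)^2 + D_3/(1+r)^3 + D_4/(1+r)^4 + TV/(1+r)^4
    = 30717.37523 + 34436.39201 + 38605.67792 + 43279.74798 + 1334034.58484 = 1481073.77799

£1481073.78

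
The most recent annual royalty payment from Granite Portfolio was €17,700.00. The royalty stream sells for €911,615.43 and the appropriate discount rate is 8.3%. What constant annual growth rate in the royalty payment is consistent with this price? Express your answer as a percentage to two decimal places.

P = D₀(1+g)/(r−g) ⇒ P(r−g) = D₀(1+g) ⇒ g(P+D₀) = P·r − D₀
g = (P·r − D₀)/(P + D₀) = (€911,615.43×0.083 − €17,700.00) / (€911,615.43 + €17,700.00) = 0.062373

6.24%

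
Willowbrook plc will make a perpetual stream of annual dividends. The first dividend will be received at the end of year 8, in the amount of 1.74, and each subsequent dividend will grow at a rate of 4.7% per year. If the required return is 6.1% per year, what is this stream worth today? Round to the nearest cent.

82.11

Value at end of year 7: C₁ / (r − g) = 1.74 / (0.061 − 0.047) = 124.2857
Discount to today: PV = 124.2857 / (1 + 0.061)^7 = 124.2857 / 1.513588 = 82.11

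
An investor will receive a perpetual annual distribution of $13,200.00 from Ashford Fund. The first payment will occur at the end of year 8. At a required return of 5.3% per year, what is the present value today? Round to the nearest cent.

Value at end of year 7: C / r = $13,200.00 / 0.053 = $249,056.6038
Discount to today: PV = $249,056.6038 / (1 + 0.053)^7 = $249,056.6038 / 1.435485 = $173,499.99

$173499.99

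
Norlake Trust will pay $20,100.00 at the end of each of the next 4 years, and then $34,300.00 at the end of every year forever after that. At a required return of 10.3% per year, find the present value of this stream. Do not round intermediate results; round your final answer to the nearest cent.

$288288.38

PV of 4-year annuity: $20,100.00 × [1 − (1+0.103)^−4] / 0.103 = 63302.72020
Perpetuity value at year 4: $34,300.00 / 0.103 = 333009.70874
PV of perpetuity: 333009.70874 / (1+0.103)^4 = 224985.66382
Total PV = 63302.72020 + 224985.66382 = 288288.38402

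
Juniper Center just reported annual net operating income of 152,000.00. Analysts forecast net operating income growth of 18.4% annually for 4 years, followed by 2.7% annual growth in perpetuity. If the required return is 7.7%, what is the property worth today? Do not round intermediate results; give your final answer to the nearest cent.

D_1 = 179968.00000
D_2 = 213082.11200
D_3 = 252289.22061
D_4 = 298710.43720
Terminal value at year 4: TV = D_4×(1+g_2)/(r−g_2) = 306775.61900/0.05 = 6135512.38009
P_0 = D_1/(1+r)^1 + D_2/(1+r)^2 + D_3/(1+r)^3 + D_4/(1+r)^4 + TV/(1+r)^4
    = 167101.20706 + 183702.71974 + 201953.59347 + 222017.69236 + 4560243.40100 = 5335018.61362

5335018.61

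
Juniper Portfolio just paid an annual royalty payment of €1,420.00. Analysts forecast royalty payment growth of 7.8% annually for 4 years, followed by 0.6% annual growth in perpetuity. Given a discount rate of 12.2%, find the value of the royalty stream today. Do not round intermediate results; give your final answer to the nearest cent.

D_1 = 1530.76000
D_2 = 1650.15928
D_3 = 1778.87170
D_4 = 1917.62370
Terminal value at year 4: TV = D_4×(1+g_2)/(r−g_2) = 1929.12944/0.116 = 16630.42620
P_0 = D_1/(1+r)^1 + D_2/(1+r)^2 + D_3/(1+r)^3 + D_4/(1+r)^4 + TV/(1+r)^4
    = 1364.31373 + 1310.81123 + 1259.40686 + 1210.01836 + 10493.77992 = 15638.33009

€15638.33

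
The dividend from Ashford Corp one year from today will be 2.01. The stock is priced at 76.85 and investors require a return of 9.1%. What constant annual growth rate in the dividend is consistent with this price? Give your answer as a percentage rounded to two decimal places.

6.48%

P = D₁/(r−g) ⇒ g = r − D₁/P = 0.091 − 2.01/76.85 = 0.064845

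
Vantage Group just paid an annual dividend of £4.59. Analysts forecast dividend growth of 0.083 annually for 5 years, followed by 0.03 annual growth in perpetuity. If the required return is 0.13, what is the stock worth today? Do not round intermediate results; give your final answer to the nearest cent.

D_1 = 4.97097
D_2 = 5.38356
D_3 = 5.83040
D_4 = 6.31432
D_5 = 6.83841
Terminal value at year 5: TV = D_5×(1+g_2)/(r−g_2) = 7.04356/0.1 = 70.43560
P_0 = D_1/(1+r)^1 + D_2/(1+r)^2 + D_3/(1+r)^3 + D_4/(1+r)^4 + D_5/(1+r)^5 + TV/(1+r)^5
    = 4.39909 + 4.21612 + 4.04076 + 3.87269 + 3.71161 + 38.22962 = 58.46989

£58.47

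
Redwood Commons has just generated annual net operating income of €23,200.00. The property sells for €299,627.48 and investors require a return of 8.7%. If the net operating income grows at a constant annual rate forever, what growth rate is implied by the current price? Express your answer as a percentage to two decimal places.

0.89%

P = D₀(1+g)/(r−g) ⇒ P(r−g) = D₀(1+g) ⇒ g(P+D₀) = P·r − D₀
g = (P·r − D₀)/(P + D₀) = (€299,627.48×0.087 − €23,200.00) / (€299,627.48 + €23,200.00) = 0.008883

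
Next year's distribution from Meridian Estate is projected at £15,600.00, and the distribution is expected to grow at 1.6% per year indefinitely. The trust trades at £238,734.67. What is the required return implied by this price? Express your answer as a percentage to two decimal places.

P = D₁/(r − g) ⇒ r = D₁/P + g = £15,600.0000/£238,734.67 + 0.016 = 0.065345 + 0.016 = 0.081345

8.13%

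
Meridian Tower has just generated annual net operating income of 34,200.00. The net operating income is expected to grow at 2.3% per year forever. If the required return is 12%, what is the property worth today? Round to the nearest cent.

D₁ = D₀ × (1 + g) = 34,200.00 × 1.023 = 34,986.6000
Growing perpetuity: P = D₁ / (r − g) = 34,986.6000 / (0.12 − 0.023) = 360,686.60

360686.60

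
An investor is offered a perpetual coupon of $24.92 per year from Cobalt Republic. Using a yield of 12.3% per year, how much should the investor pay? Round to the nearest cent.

Level perpetuity: PV = C / r = $24.92 / 0.123 = $202.60

$202.60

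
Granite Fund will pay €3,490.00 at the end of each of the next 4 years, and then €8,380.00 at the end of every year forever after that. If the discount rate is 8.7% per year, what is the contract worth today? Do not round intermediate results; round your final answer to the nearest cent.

PV of 4-year annuity: €3,490.00 × [1 − (1+0.087)^−4] / 0.087 = 11381.47774
Perpetuity value at year 4: €8,380.00 / 0.087 = 96321.83908
PV of perpetuity: 96321.83908 / (1+0.087)^4 = 68993.24783
Total PV = 11381.47774 + 68993.24783 = 80374.72557

€80374.73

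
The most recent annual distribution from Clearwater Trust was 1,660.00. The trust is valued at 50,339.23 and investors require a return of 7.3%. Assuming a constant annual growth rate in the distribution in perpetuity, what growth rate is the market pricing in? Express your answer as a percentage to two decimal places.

3.87%

P = D₀(1+g)/(r−g) ⇒ P(r−g) = D₀(1+g) ⇒ g(P+D₀) = P·r − D₀
g = (P·r − D₀)/(P + D₀) = (50,339.23×0.073 − 1,660.00) / (50,339.23 + 1,660.00) = 0.038746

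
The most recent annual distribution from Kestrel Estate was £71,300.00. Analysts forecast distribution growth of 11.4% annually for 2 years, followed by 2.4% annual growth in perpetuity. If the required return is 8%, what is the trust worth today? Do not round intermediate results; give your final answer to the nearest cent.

£1536557.44

D_1 = 79428.20000
D_2 = 88483.01480
Terminal value at year 2: TV = D_2×(1+g_2)/(r−g_2) = 90606.60716/0.056 = 1617975.12777
P_0 = D_1/(1+r)^1 + D_2/(1+r)^2 + TV/(1+r)^2
    = 73544.62963 + 75859.92353 + 1387152.88732 = 1536557.44048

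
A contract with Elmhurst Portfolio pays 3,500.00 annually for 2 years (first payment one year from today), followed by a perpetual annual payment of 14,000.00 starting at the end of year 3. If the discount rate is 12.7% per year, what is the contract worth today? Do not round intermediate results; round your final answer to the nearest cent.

92652.57

PV of 2-year annuity: 3,500.00 × [1 − (1+0.127)^−2] / 0.127 = 5861.21567
Perpetuity value at year 2: 14,000.00 / 0.127 = 110236.22047
PV of perpetuity: 110236.22047 / (1+0.127)^2 = 86791.35779
Total PV = 5861.21567 + 86791.35779 = 92652.57346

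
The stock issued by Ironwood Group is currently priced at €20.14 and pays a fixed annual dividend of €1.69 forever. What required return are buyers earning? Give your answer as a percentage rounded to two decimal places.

P = C/r ⇒ r = C/P = €1.69/€20.14 = 0.083913

8.39%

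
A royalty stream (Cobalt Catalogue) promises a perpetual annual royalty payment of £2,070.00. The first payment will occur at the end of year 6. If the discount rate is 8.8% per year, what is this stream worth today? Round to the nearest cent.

£15429.19

Value at end of year 5: C / r = £2,070.00 / 0.088 = £23,522.7273
Discount to today: PV = £23,522.7273 / (1 + 0.088)^5 = £23,522.7273 / 1.524560 = £15,429.19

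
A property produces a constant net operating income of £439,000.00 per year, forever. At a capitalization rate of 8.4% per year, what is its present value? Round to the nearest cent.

£5226190.48

Level perpetuity: PV = C / r = £439,000.00 / 0.084 = £5,226,190.48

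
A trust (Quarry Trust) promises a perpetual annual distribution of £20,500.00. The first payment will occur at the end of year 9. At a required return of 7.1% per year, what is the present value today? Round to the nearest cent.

£166793.74

Value at end of year 8: C / r = £20,500.00 / 0.071 = £288,732.3944
Discount to today: PV = £288,732.3944 / (1 + 0.071)^8 = £288,732.3944 / 1.731075 = £166,793.74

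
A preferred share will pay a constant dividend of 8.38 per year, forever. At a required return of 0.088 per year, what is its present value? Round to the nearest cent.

95.23

Level perpetuity: PV = C / r = 8.38 / 0.088 = 95.23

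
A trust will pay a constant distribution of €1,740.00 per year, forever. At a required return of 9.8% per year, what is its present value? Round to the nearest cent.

€17755.10

Level perpetuity: PV = C / r = €1,740.00 / 0.098 = €17,755.10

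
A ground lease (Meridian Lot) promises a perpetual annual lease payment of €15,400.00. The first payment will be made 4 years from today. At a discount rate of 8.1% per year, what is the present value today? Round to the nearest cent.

€150507.67

Value at end of year 3: C / r = €15,400.00 / 0.081 = €190,123.4568
Discount to today: PV = €190,123.4568 / (1 + 0.081)^3 = €190,123.4568 / 1.263214 = €150,507.67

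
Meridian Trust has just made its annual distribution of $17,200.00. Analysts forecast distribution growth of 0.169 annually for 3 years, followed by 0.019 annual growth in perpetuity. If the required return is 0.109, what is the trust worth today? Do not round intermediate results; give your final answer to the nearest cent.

$285478.97

D_1 = 20106.80000
D_2 = 23504.84920
D_3 = 27477.16871
Terminal value at year 3: TV = D_3×(1+g_2)/(r−g_2) = 27999.23492/0.09 = 311102.61023
P_0 = D_1/(1+r)^1 + D_2/(1+r)^2 + D_3/(1+r)^3 + TV/(1+r)^3
    = 18130.56808 + 19111.48249 + 20145.46712 + 228091.45549 = 285478.97318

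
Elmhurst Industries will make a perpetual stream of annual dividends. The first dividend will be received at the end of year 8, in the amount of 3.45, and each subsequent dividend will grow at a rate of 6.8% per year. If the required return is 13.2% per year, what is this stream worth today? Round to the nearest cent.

Value at end of year 7: C₁ / (r − g) = 3.45 / (0.132 − 0.068) = 53.9063
Discount to today: PV = 53.9063 / (1 + 0.132)^7 = 53.9063 / 2.381908 = 22.63

22.63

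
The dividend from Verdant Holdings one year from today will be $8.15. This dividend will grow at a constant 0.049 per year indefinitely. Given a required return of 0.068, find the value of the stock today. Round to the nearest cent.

$428.95

Growing perpetuity: P = D₁ / (r − g) = $8.1500 / (0.068 − 0.049) = $428.95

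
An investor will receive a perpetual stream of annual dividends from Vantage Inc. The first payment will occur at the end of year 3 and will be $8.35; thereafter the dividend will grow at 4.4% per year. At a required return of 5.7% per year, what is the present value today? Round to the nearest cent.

Value at end of year 2: C₁ / (r − g) = $8.35 / (0.057 − 0.044) = $642.3077
Discount to today: PV = $642.3077 / (1 + 0.057)^2 = $642.3077 / 1.117249 = $574.90

$574.90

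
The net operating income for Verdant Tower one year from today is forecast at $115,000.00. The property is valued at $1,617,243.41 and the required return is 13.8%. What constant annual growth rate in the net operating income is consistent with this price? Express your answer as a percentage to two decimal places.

P = D₁/(r−g) ⇒ g = r − D₁/P = 0.138 − $115,000.00/$1,617,243.41 = 0.066891

6.69%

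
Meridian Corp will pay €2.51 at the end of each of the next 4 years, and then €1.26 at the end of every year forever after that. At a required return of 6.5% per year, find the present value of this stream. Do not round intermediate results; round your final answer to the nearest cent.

PV of 4-year annuity: €2.51 × [1 − (1+0.065)^−4] / 0.065 = 8.59875
Perpetuity value at year 4: €1.26 / 0.065 = 19.38462
PV of perpetuity: 19.38462 / (1+0.065)^4 = 15.06811
Total PV = 8.59875 + 15.06811 = 23.66686

€23.67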